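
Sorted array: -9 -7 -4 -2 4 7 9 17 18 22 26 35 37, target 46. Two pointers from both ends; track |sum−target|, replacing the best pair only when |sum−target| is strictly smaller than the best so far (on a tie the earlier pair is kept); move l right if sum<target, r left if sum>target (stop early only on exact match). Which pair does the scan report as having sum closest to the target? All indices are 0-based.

pair (9, 37) with sum 46 (|Δ|=0)

l=0 r=12: -9+37=28 d=18 *, l++
l=1 r=12: -7+37=30 d=16 *, l++
l=2 r=12: -4+37=33 d=13 *, l++
l=3 r=12: -2+37=35 d=11 *, l++
l=4 r=12: 4+37=41 d=5 *, l++
l=5 r=12: 7+37=44 d=2 *, l++
l=6 r=12: 9+37=46 d=0 *, stop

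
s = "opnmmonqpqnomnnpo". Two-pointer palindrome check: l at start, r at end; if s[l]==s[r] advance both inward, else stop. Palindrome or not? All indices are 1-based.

not a palindrome (mismatch at 4,14)

l=1 r=17: 'o'=='o', l++,r--
l=2 r=16: 'p'=='p', l++,r--
l=3 r=15: 'n'=='n', l++,r--
l=4 r=14: 'm'!='n', stop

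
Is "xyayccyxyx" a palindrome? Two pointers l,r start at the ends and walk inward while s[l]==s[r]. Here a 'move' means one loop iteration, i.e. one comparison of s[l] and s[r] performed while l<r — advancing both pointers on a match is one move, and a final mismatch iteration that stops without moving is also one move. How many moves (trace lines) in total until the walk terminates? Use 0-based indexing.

l=0 r=9: 'x'=='x', l++,r--
l=1 r=8: 'y'=='y', l++,r--
l=2 r=7: 'a'!='x', stop

3 moves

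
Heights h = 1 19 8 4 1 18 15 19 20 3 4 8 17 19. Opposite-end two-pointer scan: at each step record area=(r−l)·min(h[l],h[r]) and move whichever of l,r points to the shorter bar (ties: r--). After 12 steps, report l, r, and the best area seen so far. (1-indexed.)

[1,14] min(1,19)*13=13 best=13 * → l++
[2,14] min(19,19)*12=228 best=228 * → r--
[2,13] min(19,17)*11=187 best=228 → r--
[2,12] min(19,8)*10=80 best=228 → r--
[2,11] min(19,4)*9=36 best=228 → r--
[2,10] min(19,3)*8=24 best=228 → r--
[2,9] min(19,20)*7=133 best=228 → l++
[3,9] min(8,20)*6=48 best=228 → l++
[4,9] min(4,20)*5=20 best=228 → l++
[5,9] min(1,20)*4=4 best=228 → l++
[6,9] min(18,20)*3=54 best=228 → l++
[7,9] min(15,20)*2=30 best=228 → l++

l=8, r=9, best area=228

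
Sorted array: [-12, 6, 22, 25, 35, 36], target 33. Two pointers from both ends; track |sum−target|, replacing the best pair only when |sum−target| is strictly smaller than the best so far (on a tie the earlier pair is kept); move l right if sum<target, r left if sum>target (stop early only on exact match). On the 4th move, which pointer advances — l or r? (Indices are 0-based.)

l

l=0 r=5: -12+36=24 d=9 *, l++
l=1 r=5: 6+36=42 d=9, r--
l=1 r=4: 6+35=41 d=8 *, r--
l=1 r=3: 6+25=31 d=2 *, l++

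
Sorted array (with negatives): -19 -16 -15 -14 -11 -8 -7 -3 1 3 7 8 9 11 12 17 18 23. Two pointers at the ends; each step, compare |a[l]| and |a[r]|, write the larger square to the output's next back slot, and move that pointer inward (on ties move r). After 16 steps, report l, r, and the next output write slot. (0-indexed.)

l=7, r=8, next write slot=1

l=0 r=17: |-19|<=|23| out[17]=529, r--
l=0 r=16: |-19|>|18| out[16]=361, l++
l=1 r=16: |-16|<=|18| out[15]=324, r--
l=1 r=15: |-16|<=|17| out[14]=289, r--
l=1 r=14: |-16|>|12| out[13]=256, l++
l=2 r=14: |-15|>|12| out[12]=225, l++
l=3 r=14: |-14|>|12| out[11]=196, l++
l=4 r=14: |-11|<=|12| out[10]=144, r--
l=4 r=13: |-11|<=|11| out[9]=121, r--
l=4 r=12: |-11|>|9| out[8]=121, l++
l=5 r=12: |-8|<=|9| out[7]=81, r--
l=5 r=11: |-8|<=|8| out[6]=64, r--
l=5 r=10: |-8|>|7| out[5]=64, l++
l=6 r=10: |-7|<=|7| out[4]=49, r--
l=6 r=9: |-7|>|3| out[3]=49, l++
l=7 r=9: |-3|<=|3| out[2]=9, r--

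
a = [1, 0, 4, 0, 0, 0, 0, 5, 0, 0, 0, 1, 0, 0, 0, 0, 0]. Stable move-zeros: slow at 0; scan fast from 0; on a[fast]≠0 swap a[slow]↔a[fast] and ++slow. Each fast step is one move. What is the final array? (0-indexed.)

[1, 4, 5, 1, 0, 0, 0, 0, 0, 0, 0, 0, 0, 0, 0, 0, 0]

slow=0 fast=0: a[fast]=1≠0 swap→a[0]=1, slow++,fast++
slow=1 fast=1: a[fast]=0, fast++
slow=1 fast=2: a[fast]=4≠0 swap→a[1]=4, slow++,fast++
slow=2 fast=3: a[fast]=0, fast++
slow=2 fast=4: a[fast]=0, fast++
slow=2 fast=5: a[fast]=0, fast++
slow=2 fast=6: a[fast]=0, fast++
slow=2 fast=7: a[fast]=5≠0 swap→a[2]=5, slow++,fast++
slow=3 fast=8: a[fast]=0, fast++
slow=3 fast=9: a[fast]=0, fast++
slow=3 fast=10: a[fast]=0, fast++
slow=3 fast=11: a[fast]=1≠0 swap→a[3]=1, slow++,fast++
slow=4 fast=12: a[fast]=0, fast++
slow=4 fast=13: a[fast]=0, fast++
slow=4 fast=14: a[fast]=0, fast++
slow=4 fast=15: a[fast]=0, fast++
slow=4 fast=16: a[fast]=0, fast++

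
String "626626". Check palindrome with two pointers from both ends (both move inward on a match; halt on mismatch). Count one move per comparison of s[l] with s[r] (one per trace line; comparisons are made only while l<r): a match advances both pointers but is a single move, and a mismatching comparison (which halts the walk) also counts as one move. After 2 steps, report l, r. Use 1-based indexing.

l=1 r=6: '6'=='6', l++,r--
l=2 r=5: '2'=='2', l++,r--

l=3, r=4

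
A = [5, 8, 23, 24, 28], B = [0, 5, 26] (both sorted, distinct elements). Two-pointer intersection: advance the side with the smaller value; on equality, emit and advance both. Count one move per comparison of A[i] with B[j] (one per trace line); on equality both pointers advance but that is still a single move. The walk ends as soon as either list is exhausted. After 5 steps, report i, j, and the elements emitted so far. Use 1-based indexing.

i=5, j=3, emitted=[5]

[i=1,j=1] 5>0 → j++
[i=1,j=2] 5==5 emit → i++,j++
[i=2,j=3] 8<26 → i++
[i=3,j=3] 23<26 → i++
[i=4,j=3] 24<26 → i++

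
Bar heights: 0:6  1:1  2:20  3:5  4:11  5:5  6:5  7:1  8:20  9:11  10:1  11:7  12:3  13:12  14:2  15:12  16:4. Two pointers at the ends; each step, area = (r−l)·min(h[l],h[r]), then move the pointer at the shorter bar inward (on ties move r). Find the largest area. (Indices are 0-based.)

max area = 156

[0,16] min(6,4)*16=64 best=64 * → r--
[0,15] min(6,12)*15=90 best=90 * → l++
[1,15] min(1,12)*14=14 best=90 → l++
[2,15] min(20,12)*13=156 best=156 * → r--
[2,14] min(20,2)*12=24 best=156 → r--
[2,13] min(20,12)*11=132 best=156 → r--
[2,12] min(20,3)*10=30 best=156 → r--
[2,11] min(20,7)*9=63 best=156 → r--
[2,10] min(20,1)*8=8 best=156 → r--
[2,9] min(20,11)*7=77 best=156 → r--
[2,8] min(20,20)*6=120 best=156 → r--
[2,7] min(20,1)*5=5 best=156 → r--
[2,6] min(20,5)*4=20 best=156 → r--
[2,5] min(20,5)*3=15 best=156 → r--
[2,4] min(20,11)*2=22 best=156 → r--
[2,3] min(20,5)*1=5 best=156 → r--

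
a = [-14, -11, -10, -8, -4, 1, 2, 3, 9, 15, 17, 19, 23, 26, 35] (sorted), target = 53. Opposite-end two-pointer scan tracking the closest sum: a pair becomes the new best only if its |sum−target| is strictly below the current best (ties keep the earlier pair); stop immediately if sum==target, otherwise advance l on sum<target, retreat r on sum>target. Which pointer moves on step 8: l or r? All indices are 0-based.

l=0 r=14: -14+35=21 d=32 *, l++
l=1 r=14: -11+35=24 d=29 *, l++
l=2 r=14: -10+35=25 d=28 *, l++
l=3 r=14: -8+35=27 d=26 *, l++
l=4 r=14: -4+35=31 d=22 *, l++
l=5 r=14: 1+35=36 d=17 *, l++
l=6 r=14: 2+35=37 d=16 *, l++
l=7 r=14: 3+35=38 d=15 *, l++

l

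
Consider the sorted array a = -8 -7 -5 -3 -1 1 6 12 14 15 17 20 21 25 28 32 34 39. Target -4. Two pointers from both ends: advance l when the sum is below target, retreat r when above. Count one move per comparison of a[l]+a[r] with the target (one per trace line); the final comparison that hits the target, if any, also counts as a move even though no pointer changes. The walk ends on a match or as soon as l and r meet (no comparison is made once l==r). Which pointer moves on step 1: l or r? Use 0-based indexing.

r

l=0 r=17: -8+39=31 >-4, r--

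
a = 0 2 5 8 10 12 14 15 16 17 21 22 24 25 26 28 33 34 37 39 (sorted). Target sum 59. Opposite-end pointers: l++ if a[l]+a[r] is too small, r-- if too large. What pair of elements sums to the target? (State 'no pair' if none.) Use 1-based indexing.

(22, 37)

[1,20] 0+39=39 <59 → l++
[2,20] 2+39=41 <59 → l++
[3,20] 5+39=44 <59 → l++
[4,20] 8+39=47 <59 → l++
[5,20] 10+39=49 <59 → l++
[6,20] 12+39=51 <59 → l++
[7,20] 14+39=53 <59 → l++
[8,20] 15+39=54 <59 → l++
[9,20] 16+39=55 <59 → l++
[10,20] 17+39=56 <59 → l++
[11,20] 21+39=60 >59 → r--
[11,19] 21+37=58 <59 → l++
[12,19] 22+37=59 → found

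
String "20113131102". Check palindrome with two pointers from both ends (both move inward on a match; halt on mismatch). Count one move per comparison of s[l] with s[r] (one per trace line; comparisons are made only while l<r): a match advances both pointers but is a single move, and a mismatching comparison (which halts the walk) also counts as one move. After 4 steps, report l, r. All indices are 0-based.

l=4, r=6

[0,10] '2'=='2' → l++,r--
[1,9] '0'=='0' → l++,r--
[2,8] '1'=='1' → l++,r--
[3,7] '1'=='1' → l++,r--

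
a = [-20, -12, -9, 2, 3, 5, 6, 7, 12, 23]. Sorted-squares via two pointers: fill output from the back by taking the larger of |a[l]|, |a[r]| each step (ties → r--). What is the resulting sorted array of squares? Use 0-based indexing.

[4, 9, 25, 36, 49, 81, 144, 144, 400, 529]

l=0 r=9: |-20|<=|23| out[9]=529, r--
l=0 r=8: |-20|>|12| out[8]=400, l++
l=1 r=8: |-12|<=|12| out[7]=144, r--
l=1 r=7: |-12|>|7| out[6]=144, l++
l=2 r=7: |-9|>|7| out[5]=81, l++
l=3 r=7: |2|<=|7| out[4]=49, r--
l=3 r=6: |2|<=|6| out[3]=36, r--
l=3 r=5: |2|<=|5| out[2]=25, r--
l=3 r=4: |2|<=|3| out[1]=9, r--
l=3 r=3: |2|<=|2| out[0]=4, r--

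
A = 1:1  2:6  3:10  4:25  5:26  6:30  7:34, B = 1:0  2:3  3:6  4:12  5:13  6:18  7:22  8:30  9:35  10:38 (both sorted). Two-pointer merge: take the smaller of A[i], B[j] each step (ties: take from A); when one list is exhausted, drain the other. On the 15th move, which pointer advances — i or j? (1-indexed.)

i

[i=1,j=1] A[i]=1>B[j]=0 take 0 → j++
[i=1,j=2] A[i]=1<=B[j]=3 take 1 → i++
[i=2,j=2] A[i]=6>B[j]=3 take 3 → j++
[i=2,j=3] A[i]=6<=B[j]=6 take 6 → i++
[i=3,j=3] A[i]=10>B[j]=6 take 6 → j++
[i=3,j=4] A[i]=10<=B[j]=12 take 10 → i++
[i=4,j=4] A[i]=25>B[j]=12 take 12 → j++
[i=4,j=5] A[i]=25>B[j]=13 take 13 → j++
[i=4,j=6] A[i]=25>B[j]=18 take 18 → j++
[i=4,j=7] A[i]=25>B[j]=22 take 22 → j++
[i=4,j=8] A[i]=25<=B[j]=30 take 25 → i++
[i=5,j=8] A[i]=26<=B[j]=30 take 26 → i++
[i=6,j=8] A[i]=30<=B[j]=30 take 30 → i++
[i=7,j=8] A[i]=34>B[j]=30 take 30 → j++
[i=7,j=9] A[i]=34<=B[j]=35 take 34 → i++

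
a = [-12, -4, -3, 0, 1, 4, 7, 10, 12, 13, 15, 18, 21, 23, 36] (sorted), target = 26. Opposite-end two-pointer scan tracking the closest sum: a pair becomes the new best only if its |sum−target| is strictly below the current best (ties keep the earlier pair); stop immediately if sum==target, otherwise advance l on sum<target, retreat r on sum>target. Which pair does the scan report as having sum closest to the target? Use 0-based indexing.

l=0 r=14: -12+36=24 d=2 *, l++
l=1 r=14: -4+36=32 d=6, r--
l=1 r=13: -4+23=19 d=7, l++
l=2 r=13: -3+23=20 d=6, l++
l=3 r=13: 0+23=23 d=3, l++
l=4 r=13: 1+23=24 d=2, l++
l=5 r=13: 4+23=27 d=1 *, r--
l=5 r=12: 4+21=25 d=1, l++
l=6 r=12: 7+21=28 d=2, r--
l=6 r=11: 7+18=25 d=1, l++
l=7 r=11: 10+18=28 d=2, r--
l=7 r=10: 10+15=25 d=1, l++
l=8 r=10: 12+15=27 d=1, r--
l=8 r=9: 12+13=25 d=1, l++

pair (4, 23) with sum 27 (|Δ|=1)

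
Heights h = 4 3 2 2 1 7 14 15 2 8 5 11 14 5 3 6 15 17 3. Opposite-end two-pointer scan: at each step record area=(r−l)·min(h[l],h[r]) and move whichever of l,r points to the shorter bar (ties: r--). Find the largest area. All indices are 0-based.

max area = 154

[0,18] min(4,3)*18=54 best=54 * → r--
[0,17] min(4,17)*17=68 best=68 * → l++
[1,17] min(3,17)*16=48 best=68 → l++
[2,17] min(2,17)*15=30 best=68 → l++
[3,17] min(2,17)*14=28 best=68 → l++
[4,17] min(1,17)*13=13 best=68 → l++
[5,17] min(7,17)*12=84 best=84 * → l++
[6,17] min(14,17)*11=154 best=154 * → l++
[7,17] min(15,17)*10=150 best=154 → l++
[8,17] min(2,17)*9=18 best=154 → l++
[9,17] min(8,17)*8=64 best=154 → l++
[10,17] min(5,17)*7=35 best=154 → l++
[11,17] min(11,17)*6=66 best=154 → l++
[12,17] min(14,17)*5=70 best=154 → l++
[13,17] min(5,17)*4=20 best=154 → l++
[14,17] min(3,17)*3=9 best=154 → l++
[15,17] min(6,17)*2=12 best=154 → l++
[16,17] min(15,17)*1=15 best=154 → l++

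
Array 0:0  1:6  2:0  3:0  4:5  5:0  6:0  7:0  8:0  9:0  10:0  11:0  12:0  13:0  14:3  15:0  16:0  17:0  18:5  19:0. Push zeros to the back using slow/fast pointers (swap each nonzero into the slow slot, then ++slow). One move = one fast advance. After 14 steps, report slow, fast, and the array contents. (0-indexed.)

(s=0,f=0) a[fast]=0 → fast++
(s=0,f=1) a[fast]=6≠0 swap→a[0]=6 → slow++,fast++
(s=1,f=2) a[fast]=0 → fast++
(s=1,f=3) a[fast]=0 → fast++
(s=1,f=4) a[fast]=5≠0 swap→a[1]=5 → slow++,fast++
(s=2,f=5) a[fast]=0 → fast++
(s=2,f=6) a[fast]=0 → fast++
(s=2,f=7) a[fast]=0 → fast++
(s=2,f=8) a[fast]=0 → fast++
(s=2,f=9) a[fast]=0 → fast++
(s=2,f=10) a[fast]=0 → fast++
(s=2,f=11) a[fast]=0 → fast++
(s=2,f=12) a[fast]=0 → fast++
(s=2,f=13) a[fast]=0 → fast++

slow=2, fast=14, a=[6, 5, 0, 0, 0, 0, 0, 0, 0, 0, 0, 0, 0, 0, 3, 0, 0, 0, 5, 0]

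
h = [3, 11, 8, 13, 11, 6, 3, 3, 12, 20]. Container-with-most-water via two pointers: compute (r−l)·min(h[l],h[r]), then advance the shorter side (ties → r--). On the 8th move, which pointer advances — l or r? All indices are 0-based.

[0,9] min(3,20)*9=27 best=27 * → l++
[1,9] min(11,20)*8=88 best=88 * → l++
[2,9] min(8,20)*7=56 best=88 → l++
[3,9] min(13,20)*6=78 best=88 → l++
[4,9] min(11,20)*5=55 best=88 → l++
[5,9] min(6,20)*4=24 best=88 → l++
[6,9] min(3,20)*3=9 best=88 → l++
[7,9] min(3,20)*2=6 best=88 → l++

l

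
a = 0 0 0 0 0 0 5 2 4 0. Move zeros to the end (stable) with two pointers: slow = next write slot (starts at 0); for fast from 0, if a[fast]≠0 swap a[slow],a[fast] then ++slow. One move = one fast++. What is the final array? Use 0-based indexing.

slow=0 fast=0: a[fast]=0, fast++
slow=0 fast=1: a[fast]=0, fast++
slow=0 fast=2: a[fast]=0, fast++
slow=0 fast=3: a[fast]=0, fast++
slow=0 fast=4: a[fast]=0, fast++
slow=0 fast=5: a[fast]=0, fast++
slow=0 fast=6: a[fast]=5≠0 swap→a[0]=5, slow++,fast++
slow=1 fast=7: a[fast]=2≠0 swap→a[1]=2, slow++,fast++
slow=2 fast=8: a[fast]=4≠0 swap→a[2]=4, slow++,fast++
slow=3 fast=9: a[fast]=0, fast++

[5, 2, 4, 0, 0, 0, 0, 0, 0, 0]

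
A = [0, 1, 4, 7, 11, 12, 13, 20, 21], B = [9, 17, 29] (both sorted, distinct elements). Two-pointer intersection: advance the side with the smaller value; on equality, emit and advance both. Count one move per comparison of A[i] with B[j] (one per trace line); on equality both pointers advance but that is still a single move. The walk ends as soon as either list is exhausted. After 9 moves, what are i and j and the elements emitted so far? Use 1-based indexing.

i=8, j=3, emitted=[]

[i=1,j=1] 0<9 → i++
[i=2,j=1] 1<9 → i++
[i=3,j=1] 4<9 → i++
[i=4,j=1] 7<9 → i++
[i=5,j=1] 11>9 → j++
[i=5,j=2] 11<17 → i++
[i=6,j=2] 12<17 → i++
[i=7,j=2] 13<17 → i++
[i=8,j=2] 20>17 → j++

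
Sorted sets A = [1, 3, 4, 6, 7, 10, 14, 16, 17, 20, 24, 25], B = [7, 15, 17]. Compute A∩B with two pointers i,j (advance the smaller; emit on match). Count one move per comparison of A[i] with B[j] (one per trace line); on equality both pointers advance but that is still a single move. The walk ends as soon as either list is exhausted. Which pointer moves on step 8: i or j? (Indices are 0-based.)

[i=0,j=0] 1<7 → i++
[i=1,j=0] 3<7 → i++
[i=2,j=0] 4<7 → i++
[i=3,j=0] 6<7 → i++
[i=4,j=0] 7==7 emit → i++,j++
[i=5,j=1] 10<15 → i++
[i=6,j=1] 14<15 → i++
[i=7,j=1] 16>15 → j++

j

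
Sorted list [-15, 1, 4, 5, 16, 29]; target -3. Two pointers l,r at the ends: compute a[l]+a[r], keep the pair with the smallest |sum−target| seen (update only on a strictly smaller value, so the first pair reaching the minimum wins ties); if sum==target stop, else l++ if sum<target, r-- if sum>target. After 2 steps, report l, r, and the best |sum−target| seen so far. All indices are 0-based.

l=0 r=5: -15+29=14 d=17 *, r--
l=0 r=4: -15+16=1 d=4 *, r--

l=0, r=3, best |Δ|=4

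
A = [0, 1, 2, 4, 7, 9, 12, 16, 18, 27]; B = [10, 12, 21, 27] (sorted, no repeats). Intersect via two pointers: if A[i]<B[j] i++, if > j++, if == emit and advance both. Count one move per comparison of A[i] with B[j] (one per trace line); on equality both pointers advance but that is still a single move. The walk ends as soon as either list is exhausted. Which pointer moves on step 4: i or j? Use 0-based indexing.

i=0 j=0: 0<10, i++
i=1 j=0: 1<10, i++
i=2 j=0: 2<10, i++
i=3 j=0: 4<10, i++

i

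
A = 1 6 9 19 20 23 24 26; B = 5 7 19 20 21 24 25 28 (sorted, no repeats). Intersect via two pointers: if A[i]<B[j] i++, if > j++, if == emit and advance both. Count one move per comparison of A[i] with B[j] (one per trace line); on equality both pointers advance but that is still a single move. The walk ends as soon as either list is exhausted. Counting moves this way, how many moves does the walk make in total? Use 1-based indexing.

i=1 j=1: 1<5, i++
i=2 j=1: 6>5, j++
i=2 j=2: 6<7, i++
i=3 j=2: 9>7, j++
i=3 j=3: 9<19, i++
i=4 j=3: 19==19 emit, i++,j++
i=5 j=4: 20==20 emit, i++,j++
i=6 j=5: 23>21, j++
i=6 j=6: 23<24, i++
i=7 j=6: 24==24 emit, i++,j++
i=8 j=7: 26>25, j++
i=8 j=8: 26<28, i++

12 moves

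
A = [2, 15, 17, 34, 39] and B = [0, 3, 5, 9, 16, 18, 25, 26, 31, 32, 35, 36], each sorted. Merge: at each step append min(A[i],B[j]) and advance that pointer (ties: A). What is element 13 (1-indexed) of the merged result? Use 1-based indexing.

merged[13] = 32

[i=1,j=1] A[i]=2>B[j]=0 take 0 → j++
[i=1,j=2] A[i]=2<=B[j]=3 take 2 → i++
[i=2,j=2] A[i]=15>B[j]=3 take 3 → j++
[i=2,j=3] A[i]=15>B[j]=5 take 5 → j++
[i=2,j=4] A[i]=15>B[j]=9 take 9 → j++
[i=2,j=5] A[i]=15<=B[j]=16 take 15 → i++
[i=3,j=5] A[i]=17>B[j]=16 take 16 → j++
[i=3,j=6] A[i]=17<=B[j]=18 take 17 → i++
[i=4,j=6] A[i]=34>B[j]=18 take 18 → j++
[i=4,j=7] A[i]=34>B[j]=25 take 25 → j++
[i=4,j=8] A[i]=34>B[j]=26 take 26 → j++
[i=4,j=9] A[i]=34>B[j]=31 take 31 → j++
[i=4,j=10] A[i]=34>B[j]=32 take 32 → j++
[i=4,j=11] A[i]=34<=B[j]=35 take 34 → i++
[i=5,j=11] A[i]=39>B[j]=35 take 35 → j++
[i=5,j=12] A[i]=39>B[j]=36 take 36 → j++
[i=5,j=13] B done, take A[i]=39 → i++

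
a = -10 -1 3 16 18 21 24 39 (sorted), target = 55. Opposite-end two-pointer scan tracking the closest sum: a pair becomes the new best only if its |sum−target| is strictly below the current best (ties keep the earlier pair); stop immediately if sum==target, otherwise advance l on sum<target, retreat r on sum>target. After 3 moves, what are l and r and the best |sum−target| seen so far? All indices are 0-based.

[0,7] -10+39=29 d=26 * → l++
[1,7] -1+39=38 d=17 * → l++
[2,7] 3+39=42 d=13 * → l++

l=3, r=7, best |Δ|=13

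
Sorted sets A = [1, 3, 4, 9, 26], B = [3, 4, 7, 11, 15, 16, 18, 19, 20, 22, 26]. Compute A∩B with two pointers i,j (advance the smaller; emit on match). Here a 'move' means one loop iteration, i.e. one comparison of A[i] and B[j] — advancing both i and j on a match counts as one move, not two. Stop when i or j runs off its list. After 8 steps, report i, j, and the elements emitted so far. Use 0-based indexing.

i=4, j=6, emitted=[3, 4]

i=0 j=0: 1<3, i++
i=1 j=0: 3==3 emit, i++,j++
i=2 j=1: 4==4 emit, i++,j++
i=3 j=2: 9>7, j++
i=3 j=3: 9<11, i++
i=4 j=3: 26>11, j++
i=4 j=4: 26>15, j++
i=4 j=5: 26>16, j++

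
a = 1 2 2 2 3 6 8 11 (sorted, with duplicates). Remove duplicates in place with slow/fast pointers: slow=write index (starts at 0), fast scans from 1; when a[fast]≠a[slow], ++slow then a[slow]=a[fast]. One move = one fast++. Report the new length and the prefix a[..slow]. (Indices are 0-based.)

slow=0 fast=1: a[fast]=2≠a[slow]=1 write a[1]=2, slow++,fast++
slow=1 fast=2: a[fast]=2=a[slow] dup, fast++
slow=1 fast=3: a[fast]=2=a[slow] dup, fast++
slow=1 fast=4: a[fast]=3≠a[slow]=2 write a[2]=3, slow++,fast++
slow=2 fast=5: a[fast]=6≠a[slow]=3 write a[3]=6, slow++,fast++
slow=3 fast=6: a[fast]=8≠a[slow]=6 write a[4]=8, slow++,fast++
slow=4 fast=7: a[fast]=11≠a[slow]=8 write a[5]=11, slow++,fast++

length 6; prefix = [1, 2, 3, 6, 8, 11]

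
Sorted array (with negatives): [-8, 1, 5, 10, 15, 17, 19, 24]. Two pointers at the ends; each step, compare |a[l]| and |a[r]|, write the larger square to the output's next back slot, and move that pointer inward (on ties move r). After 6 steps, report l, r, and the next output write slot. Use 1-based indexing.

l=1 r=8: |-8|<=|24| out[8]=576, r--
l=1 r=7: |-8|<=|19| out[7]=361, r--
l=1 r=6: |-8|<=|17| out[6]=289, r--
l=1 r=5: |-8|<=|15| out[5]=225, r--
l=1 r=4: |-8|<=|10| out[4]=100, r--
l=1 r=3: |-8|>|5| out[3]=64, l++

l=2, r=3, next write slot=2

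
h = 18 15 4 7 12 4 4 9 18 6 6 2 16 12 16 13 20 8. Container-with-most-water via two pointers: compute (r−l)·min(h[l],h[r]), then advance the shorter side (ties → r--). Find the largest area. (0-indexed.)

[0,17] min(18,8)*17=136 best=136 * → r--
[0,16] min(18,20)*16=288 best=288 * → l++
[1,16] min(15,20)*15=225 best=288 → l++
[2,16] min(4,20)*14=56 best=288 → l++
[3,16] min(7,20)*13=91 best=288 → l++
[4,16] min(12,20)*12=144 best=288 → l++
[5,16] min(4,20)*11=44 best=288 → l++
[6,16] min(4,20)*10=40 best=288 → l++
[7,16] min(9,20)*9=81 best=288 → l++
[8,16] min(18,20)*8=144 best=288 → l++
[9,16] min(6,20)*7=42 best=288 → l++
[10,16] min(6,20)*6=36 best=288 → l++
[11,16] min(2,20)*5=10 best=288 → l++
[12,16] min(16,20)*4=64 best=288 → l++
[13,16] min(12,20)*3=36 best=288 → l++
[14,16] min(16,20)*2=32 best=288 → l++
[15,16] min(13,20)*1=13 best=288 → l++

max area = 288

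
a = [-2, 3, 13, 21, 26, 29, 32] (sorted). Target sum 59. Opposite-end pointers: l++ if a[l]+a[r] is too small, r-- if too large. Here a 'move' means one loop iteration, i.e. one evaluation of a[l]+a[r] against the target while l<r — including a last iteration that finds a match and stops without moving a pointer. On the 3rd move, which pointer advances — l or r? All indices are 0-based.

l

l=0 r=6: -2+32=30 <59, l++
l=1 r=6: 3+32=35 <59, l++
l=2 r=6: 13+32=45 <59, l++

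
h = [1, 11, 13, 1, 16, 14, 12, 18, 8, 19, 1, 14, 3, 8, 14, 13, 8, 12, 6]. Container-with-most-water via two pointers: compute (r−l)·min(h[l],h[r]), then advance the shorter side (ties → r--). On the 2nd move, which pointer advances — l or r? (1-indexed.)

[1,19] min(1,6)*18=18 best=18 * → l++
[2,19] min(11,6)*17=102 best=102 * → r--

r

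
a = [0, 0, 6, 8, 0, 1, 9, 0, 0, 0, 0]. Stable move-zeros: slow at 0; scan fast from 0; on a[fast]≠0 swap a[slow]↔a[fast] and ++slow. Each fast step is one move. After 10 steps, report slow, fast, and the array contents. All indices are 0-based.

slow=4, fast=10, a=[6, 8, 1, 9, 0, 0, 0, 0, 0, 0, 0]

slow=0 fast=0: a[fast]=0, fast++
slow=0 fast=1: a[fast]=0, fast++
slow=0 fast=2: a[fast]=6≠0 swap→a[0]=6, slow++,fast++
slow=1 fast=3: a[fast]=8≠0 swap→a[1]=8, slow++,fast++
slow=2 fast=4: a[fast]=0, fast++
slow=2 fast=5: a[fast]=1≠0 swap→a[2]=1, slow++,fast++
slow=3 fast=6: a[fast]=9≠0 swap→a[3]=9, slow++,fast++
slow=4 fast=7: a[fast]=0, fast++
slow=4 fast=8: a[fast]=0, fast++
slow=4 fast=9: a[fast]=0, fast++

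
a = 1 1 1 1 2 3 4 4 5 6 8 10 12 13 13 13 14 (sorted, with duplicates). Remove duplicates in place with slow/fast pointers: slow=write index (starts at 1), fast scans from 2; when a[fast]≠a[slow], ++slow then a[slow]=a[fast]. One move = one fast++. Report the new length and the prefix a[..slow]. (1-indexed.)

length 11; prefix = [1, 2, 3, 4, 5, 6, 8, 10, 12, 13, 14]

slow=1 fast=2: a[fast]=1=a[slow] dup, fast++
slow=1 fast=3: a[fast]=1=a[slow] dup, fast++
slow=1 fast=4: a[fast]=1=a[slow] dup, fast++
slow=1 fast=5: a[fast]=2≠a[slow]=1 write a[2]=2, slow++,fast++
slow=2 fast=6: a[fast]=3≠a[slow]=2 write a[3]=3, slow++,fast++
slow=3 fast=7: a[fast]=4≠a[slow]=3 write a[4]=4, slow++,fast++
slow=4 fast=8: a[fast]=4=a[slow] dup, fast++
slow=4 fast=9: a[fast]=5≠a[slow]=4 write a[5]=5, slow++,fast++
slow=5 fast=10: a[fast]=6≠a[slow]=5 write a[6]=6, slow++,fast++
slow=6 fast=11: a[fast]=8≠a[slow]=6 write a[7]=8, slow++,fast++
slow=7 fast=12: a[fast]=10≠a[slow]=8 write a[8]=10, slow++,fast++
slow=8 fast=13: a[fast]=12≠a[slow]=10 write a[9]=12, slow++,fast++
slow=9 fast=14: a[fast]=13≠a[slow]=12 write a[10]=13, slow++,fast++
slow=10 fast=15: a[fast]=13=a[slow] dup, fast++
slow=10 fast=16: a[fast]=13=a[slow] dup, fast++
slow=10 fast=17: a[fast]=14≠a[slow]=13 write a[11]=14, slow++,fast++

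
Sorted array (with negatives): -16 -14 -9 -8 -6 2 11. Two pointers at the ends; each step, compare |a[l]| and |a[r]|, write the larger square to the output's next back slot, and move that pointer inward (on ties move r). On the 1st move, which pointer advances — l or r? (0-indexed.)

l=0 r=6: |-16|>|11| out[6]=256, l++

l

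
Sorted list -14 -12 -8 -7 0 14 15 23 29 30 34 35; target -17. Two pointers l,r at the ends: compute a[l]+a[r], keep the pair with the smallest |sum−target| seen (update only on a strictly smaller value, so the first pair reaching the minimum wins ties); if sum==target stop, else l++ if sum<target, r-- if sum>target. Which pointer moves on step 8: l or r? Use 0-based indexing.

r

l=0 r=11: -14+35=21 d=38 *, r--
l=0 r=10: -14+34=20 d=37 *, r--
l=0 r=9: -14+30=16 d=33 *, r--
l=0 r=8: -14+29=15 d=32 *, r--
l=0 r=7: -14+23=9 d=26 *, r--
l=0 r=6: -14+15=1 d=18 *, r--
l=0 r=5: -14+14=0 d=17 *, r--
l=0 r=4: -14+0=-14 d=3 *, r--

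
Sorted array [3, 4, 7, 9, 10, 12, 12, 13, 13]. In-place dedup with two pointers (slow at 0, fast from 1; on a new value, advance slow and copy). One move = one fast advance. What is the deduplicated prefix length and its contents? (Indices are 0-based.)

(s=0,f=1) a[fast]=4≠a[slow]=3 write a[1]=4 → slow++,fast++
(s=1,f=2) a[fast]=7≠a[slow]=4 write a[2]=7 → slow++,fast++
(s=2,f=3) a[fast]=9≠a[slow]=7 write a[3]=9 → slow++,fast++
(s=3,f=4) a[fast]=10≠a[slow]=9 write a[4]=10 → slow++,fast++
(s=4,f=5) a[fast]=12≠a[slow]=10 write a[5]=12 → slow++,fast++
(s=5,f=6) a[fast]=12=a[slow] dup → fast++
(s=5,f=7) a[fast]=13≠a[slow]=12 write a[6]=13 → slow++,fast++
(s=6,f=8) a[fast]=13=a[slow] dup → fast++

length 7; prefix = [3, 4, 7, 9, 10, 12, 13]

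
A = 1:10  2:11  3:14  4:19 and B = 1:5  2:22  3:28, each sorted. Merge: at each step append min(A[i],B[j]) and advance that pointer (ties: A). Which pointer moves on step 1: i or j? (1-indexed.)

i=1 j=1: A[i]=10>B[j]=5 take 5, j++

j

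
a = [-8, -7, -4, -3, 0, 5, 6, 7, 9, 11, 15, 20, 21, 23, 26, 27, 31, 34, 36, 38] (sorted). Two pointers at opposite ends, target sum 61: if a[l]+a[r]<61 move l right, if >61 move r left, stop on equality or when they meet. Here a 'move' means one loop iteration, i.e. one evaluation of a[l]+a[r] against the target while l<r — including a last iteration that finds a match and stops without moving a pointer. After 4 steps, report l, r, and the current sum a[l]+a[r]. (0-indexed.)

l=4, r=19, sum=38

[0,19] -8+38=30 <61 → l++
[1,19] -7+38=31 <61 → l++
[2,19] -4+38=34 <61 → l++
[3,19] -3+38=35 <61 → l++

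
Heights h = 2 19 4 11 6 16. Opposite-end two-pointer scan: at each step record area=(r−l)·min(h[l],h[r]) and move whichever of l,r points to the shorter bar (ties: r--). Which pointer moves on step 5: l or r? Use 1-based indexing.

r

[1,6] min(2,16)*5=10 best=10 * → l++
[2,6] min(19,16)*4=64 best=64 * → r--
[2,5] min(19,6)*3=18 best=64 → r--
[2,4] min(19,11)*2=22 best=64 → r--
[2,3] min(19,4)*1=4 best=64 → r--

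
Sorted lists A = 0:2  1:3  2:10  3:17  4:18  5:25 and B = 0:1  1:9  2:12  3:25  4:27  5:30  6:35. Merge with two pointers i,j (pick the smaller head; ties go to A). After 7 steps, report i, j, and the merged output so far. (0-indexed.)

i=4, j=3, merged so far=[1, 2, 3, 9, 10, 12, 17]

[i=0,j=0] A[i]=2>B[j]=1 take 1 → j++
[i=0,j=1] A[i]=2<=B[j]=9 take 2 → i++
[i=1,j=1] A[i]=3<=B[j]=9 take 3 → i++
[i=2,j=1] A[i]=10>B[j]=9 take 9 → j++
[i=2,j=2] A[i]=10<=B[j]=12 take 10 → i++
[i=3,j=2] A[i]=17>B[j]=12 take 12 → j++
[i=3,j=3] A[i]=17<=B[j]=25 take 17 → i++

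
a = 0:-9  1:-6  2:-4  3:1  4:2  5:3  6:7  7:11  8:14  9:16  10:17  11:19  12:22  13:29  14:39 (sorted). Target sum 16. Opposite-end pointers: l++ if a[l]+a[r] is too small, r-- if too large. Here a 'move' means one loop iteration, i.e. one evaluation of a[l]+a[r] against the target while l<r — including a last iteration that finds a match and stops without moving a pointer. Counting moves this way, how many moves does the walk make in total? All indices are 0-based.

l=0 r=14: -9+39=30 >16, r--
l=0 r=13: -9+29=20 >16, r--
l=0 r=12: -9+22=13 <16, l++
l=1 r=12: -6+22=16, found

4 moves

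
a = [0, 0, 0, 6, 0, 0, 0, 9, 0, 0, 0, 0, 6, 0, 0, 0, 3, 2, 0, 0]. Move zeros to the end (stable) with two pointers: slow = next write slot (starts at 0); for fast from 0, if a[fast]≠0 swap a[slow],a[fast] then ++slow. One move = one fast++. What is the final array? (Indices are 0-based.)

[6, 9, 6, 3, 2, 0, 0, 0, 0, 0, 0, 0, 0, 0, 0, 0, 0, 0, 0, 0]

slow=0 fast=0: a[fast]=0, fast++
slow=0 fast=1: a[fast]=0, fast++
slow=0 fast=2: a[fast]=0, fast++
slow=0 fast=3: a[fast]=6≠0 swap→a[0]=6, slow++,fast++
slow=1 fast=4: a[fast]=0, fast++
slow=1 fast=5: a[fast]=0, fast++
slow=1 fast=6: a[fast]=0, fast++
slow=1 fast=7: a[fast]=9≠0 swap→a[1]=9, slow++,fast++
slow=2 fast=8: a[fast]=0, fast++
slow=2 fast=9: a[fast]=0, fast++
slow=2 fast=10: a[fast]=0, fast++
slow=2 fast=11: a[fast]=0, fast++
slow=2 fast=12: a[fast]=6≠0 swap→a[2]=6, slow++,fast++
slow=3 fast=13: a[fast]=0, fast++
slow=3 fast=14: a[fast]=0, fast++
slow=3 fast=15: a[fast]=0, fast++
slow=3 fast=16: a[fast]=3≠0 swap→a[3]=3, slow++,fast++
slow=4 fast=17: a[fast]=2≠0 swap→a[4]=2, slow++,fast++
slow=5 fast=18: a[fast]=0, fast++
slow=5 fast=19: a[fast]=0, fast++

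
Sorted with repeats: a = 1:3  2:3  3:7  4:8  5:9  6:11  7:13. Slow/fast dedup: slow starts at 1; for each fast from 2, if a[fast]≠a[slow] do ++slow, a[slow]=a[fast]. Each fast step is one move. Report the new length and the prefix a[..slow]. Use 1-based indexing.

(s=1,f=2) a[fast]=3=a[slow] dup → fast++
(s=1,f=3) a[fast]=7≠a[slow]=3 write a[2]=7 → slow++,fast++
(s=2,f=4) a[fast]=8≠a[slow]=7 write a[3]=8 → slow++,fast++
(s=3,f=5) a[fast]=9≠a[slow]=8 write a[4]=9 → slow++,fast++
(s=4,f=6) a[fast]=11≠a[slow]=9 write a[5]=11 → slow++,fast++
(s=5,f=7) a[fast]=13≠a[slow]=11 write a[6]=13 → slow++,fast++

length 6; prefix = [3, 7, 8, 9, 11, 13]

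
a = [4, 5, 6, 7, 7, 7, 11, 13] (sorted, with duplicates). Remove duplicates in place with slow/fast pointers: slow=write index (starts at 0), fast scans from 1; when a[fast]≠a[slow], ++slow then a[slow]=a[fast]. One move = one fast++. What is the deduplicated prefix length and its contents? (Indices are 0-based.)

length 6; prefix = [4, 5, 6, 7, 11, 13]

(s=0,f=1) a[fast]=5≠a[slow]=4 write a[1]=5 → slow++,fast++
(s=1,f=2) a[fast]=6≠a[slow]=5 write a[2]=6 → slow++,fast++
(s=2,f=3) a[fast]=7≠a[slow]=6 write a[3]=7 → slow++,fast++
(s=3,f=4) a[fast]=7=a[slow] dup → fast++
(s=3,f=5) a[fast]=7=a[slow] dup → fast++
(s=3,f=6) a[fast]=11≠a[slow]=7 write a[4]=11 → slow++,fast++
(s=4,f=7) a[fast]=13≠a[slow]=11 write a[5]=13 → slow++,fast++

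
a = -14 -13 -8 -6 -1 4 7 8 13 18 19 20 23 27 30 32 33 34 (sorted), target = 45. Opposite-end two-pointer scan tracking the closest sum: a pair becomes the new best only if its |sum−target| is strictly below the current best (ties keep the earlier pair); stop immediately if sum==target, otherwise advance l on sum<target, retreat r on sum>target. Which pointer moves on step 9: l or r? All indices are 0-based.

l=0 r=17: -14+34=20 d=25 *, l++
l=1 r=17: -13+34=21 d=24 *, l++
l=2 r=17: -8+34=26 d=19 *, l++
l=3 r=17: -6+34=28 d=17 *, l++
l=4 r=17: -1+34=33 d=12 *, l++
l=5 r=17: 4+34=38 d=7 *, l++
l=6 r=17: 7+34=41 d=4 *, l++
l=7 r=17: 8+34=42 d=3 *, l++
l=8 r=17: 13+34=47 d=2 *, r--

r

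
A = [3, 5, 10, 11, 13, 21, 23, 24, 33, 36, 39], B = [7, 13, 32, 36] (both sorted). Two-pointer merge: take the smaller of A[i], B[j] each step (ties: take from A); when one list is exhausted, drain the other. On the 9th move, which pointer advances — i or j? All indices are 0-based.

i

[i=0,j=0] A[i]=3<=B[j]=7 take 3 → i++
[i=1,j=0] A[i]=5<=B[j]=7 take 5 → i++
[i=2,j=0] A[i]=10>B[j]=7 take 7 → j++
[i=2,j=1] A[i]=10<=B[j]=13 take 10 → i++
[i=3,j=1] A[i]=11<=B[j]=13 take 11 → i++
[i=4,j=1] A[i]=13<=B[j]=13 take 13 → i++
[i=5,j=1] A[i]=21>B[j]=13 take 13 → j++
[i=5,j=2] A[i]=21<=B[j]=32 take 21 → i++
[i=6,j=2] A[i]=23<=B[j]=32 take 23 → i++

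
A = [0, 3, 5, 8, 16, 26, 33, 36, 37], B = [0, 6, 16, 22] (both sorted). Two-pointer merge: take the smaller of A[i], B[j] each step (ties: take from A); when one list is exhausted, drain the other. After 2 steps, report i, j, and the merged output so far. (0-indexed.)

i=0 j=0: A[i]=0<=B[j]=0 take 0, i++
i=1 j=0: A[i]=3>B[j]=0 take 0, j++

i=1, j=1, merged so far=[0, 0]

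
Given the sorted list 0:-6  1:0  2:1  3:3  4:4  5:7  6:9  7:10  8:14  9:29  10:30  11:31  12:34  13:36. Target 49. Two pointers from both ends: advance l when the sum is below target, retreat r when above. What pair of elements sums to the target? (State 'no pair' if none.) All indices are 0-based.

l=0 r=13: -6+36=30 <49, l++
l=1 r=13: 0+36=36 <49, l++
l=2 r=13: 1+36=37 <49, l++
l=3 r=13: 3+36=39 <49, l++
l=4 r=13: 4+36=40 <49, l++
l=5 r=13: 7+36=43 <49, l++
l=6 r=13: 9+36=45 <49, l++
l=7 r=13: 10+36=46 <49, l++
l=8 r=13: 14+36=50 >49, r--
l=8 r=12: 14+34=48 <49, l++
l=9 r=12: 29+34=63 >49, r--
l=9 r=11: 29+31=60 >49, r--
l=9 r=10: 29+30=59 >49, r--

no pair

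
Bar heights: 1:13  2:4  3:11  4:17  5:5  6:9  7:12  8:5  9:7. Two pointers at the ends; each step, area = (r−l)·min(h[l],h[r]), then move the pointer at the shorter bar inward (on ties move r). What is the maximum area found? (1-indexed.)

max area = 72

l=1 r=9: min(13,7)*8=56 best=56 *, r--
l=1 r=8: min(13,5)*7=35 best=56, r--
l=1 r=7: min(13,12)*6=72 best=72 *, r--
l=1 r=6: min(13,9)*5=45 best=72, r--
l=1 r=5: min(13,5)*4=20 best=72, r--
l=1 r=4: min(13,17)*3=39 best=72, l++
l=2 r=4: min(4,17)*2=8 best=72, l++
l=3 r=4: min(11,17)*1=11 best=72, l++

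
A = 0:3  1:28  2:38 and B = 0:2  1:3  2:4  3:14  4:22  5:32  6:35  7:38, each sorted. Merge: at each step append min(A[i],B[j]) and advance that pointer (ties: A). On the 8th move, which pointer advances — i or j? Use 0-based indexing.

i=0 j=0: A[i]=3>B[j]=2 take 2, j++
i=0 j=1: A[i]=3<=B[j]=3 take 3, i++
i=1 j=1: A[i]=28>B[j]=3 take 3, j++
i=1 j=2: A[i]=28>B[j]=4 take 4, j++
i=1 j=3: A[i]=28>B[j]=14 take 14, j++
i=1 j=4: A[i]=28>B[j]=22 take 22, j++
i=1 j=5: A[i]=28<=B[j]=32 take 28, i++
i=2 j=5: A[i]=38>B[j]=32 take 32, j++

j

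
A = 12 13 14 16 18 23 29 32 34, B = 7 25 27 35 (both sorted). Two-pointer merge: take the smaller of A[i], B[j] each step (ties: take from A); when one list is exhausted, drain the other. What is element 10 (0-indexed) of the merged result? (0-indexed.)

i=0 j=0: A[i]=12>B[j]=7 take 7, j++
i=0 j=1: A[i]=12<=B[j]=25 take 12, i++
i=1 j=1: A[i]=13<=B[j]=25 take 13, i++
i=2 j=1: A[i]=14<=B[j]=25 take 14, i++
i=3 j=1: A[i]=16<=B[j]=25 take 16, i++
i=4 j=1: A[i]=18<=B[j]=25 take 18, i++
i=5 j=1: A[i]=23<=B[j]=25 take 23, i++
i=6 j=1: A[i]=29>B[j]=25 take 25, j++
i=6 j=2: A[i]=29>B[j]=27 take 27, j++
i=6 j=3: A[i]=29<=B[j]=35 take 29, i++
i=7 j=3: A[i]=32<=B[j]=35 take 32, i++
i=8 j=3: A[i]=34<=B[j]=35 take 34, i++
i=9 j=3: A done, take B[j]=35, j++

merged[10] = 32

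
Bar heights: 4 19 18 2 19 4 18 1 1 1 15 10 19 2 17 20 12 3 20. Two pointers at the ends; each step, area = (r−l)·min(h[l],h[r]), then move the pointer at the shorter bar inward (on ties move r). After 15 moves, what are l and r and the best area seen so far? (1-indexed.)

l=16, r=19, best area=323

l=1 r=19: min(4,20)*18=72 best=72 *, l++
l=2 r=19: min(19,20)*17=323 best=323 *, l++
l=3 r=19: min(18,20)*16=288 best=323, l++
l=4 r=19: min(2,20)*15=30 best=323, l++
l=5 r=19: min(19,20)*14=266 best=323, l++
l=6 r=19: min(4,20)*13=52 best=323, l++
l=7 r=19: min(18,20)*12=216 best=323, l++
l=8 r=19: min(1,20)*11=11 best=323, l++
l=9 r=19: min(1,20)*10=10 best=323, l++
l=10 r=19: min(1,20)*9=9 best=323, l++
l=11 r=19: min(15,20)*8=120 best=323, l++
l=12 r=19: min(10,20)*7=70 best=323, l++
l=13 r=19: min(19,20)*6=114 best=323, l++
l=14 r=19: min(2,20)*5=10 best=323, l++
l=15 r=19: min(17,20)*4=68 best=323, l++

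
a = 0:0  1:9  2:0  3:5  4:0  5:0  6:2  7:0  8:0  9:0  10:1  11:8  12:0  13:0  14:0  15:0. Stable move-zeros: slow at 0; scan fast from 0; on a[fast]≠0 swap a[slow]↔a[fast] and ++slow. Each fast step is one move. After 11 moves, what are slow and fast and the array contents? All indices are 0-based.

slow=4, fast=11, a=[9, 5, 2, 1, 0, 0, 0, 0, 0, 0, 0, 8, 0, 0, 0, 0]

slow=0 fast=0: a[fast]=0, fast++
slow=0 fast=1: a[fast]=9≠0 swap→a[0]=9, slow++,fast++
slow=1 fast=2: a[fast]=0, fast++
slow=1 fast=3: a[fast]=5≠0 swap→a[1]=5, slow++,fast++
slow=2 fast=4: a[fast]=0, fast++
slow=2 fast=5: a[fast]=0, fast++
slow=2 fast=6: a[fast]=2≠0 swap→a[2]=2, slow++,fast++
slow=3 fast=7: a[fast]=0, fast++
slow=3 fast=8: a[fast]=0, fast++
slow=3 fast=9: a[fast]=0, fast++
slow=3 fast=10: a[fast]=1≠0 swap→a[3]=1, slow++,fast++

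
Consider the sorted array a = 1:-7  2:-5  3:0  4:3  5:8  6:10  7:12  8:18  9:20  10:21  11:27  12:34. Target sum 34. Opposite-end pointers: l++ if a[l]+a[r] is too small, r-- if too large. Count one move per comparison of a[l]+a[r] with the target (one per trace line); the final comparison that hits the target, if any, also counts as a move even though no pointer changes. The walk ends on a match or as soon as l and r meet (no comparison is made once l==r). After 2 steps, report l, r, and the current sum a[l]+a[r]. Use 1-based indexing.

[1,12] -7+34=27 <34 → l++
[2,12] -5+34=29 <34 → l++

l=3, r=12, sum=34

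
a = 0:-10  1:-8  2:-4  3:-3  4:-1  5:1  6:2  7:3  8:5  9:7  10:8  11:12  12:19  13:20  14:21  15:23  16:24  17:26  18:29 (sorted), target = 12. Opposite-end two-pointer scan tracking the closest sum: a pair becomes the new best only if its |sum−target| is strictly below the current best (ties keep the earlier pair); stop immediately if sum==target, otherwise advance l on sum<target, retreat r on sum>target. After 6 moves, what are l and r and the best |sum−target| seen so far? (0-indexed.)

l=0 r=18: -10+29=19 d=7 *, r--
l=0 r=17: -10+26=16 d=4 *, r--
l=0 r=16: -10+24=14 d=2 *, r--
l=0 r=15: -10+23=13 d=1 *, r--
l=0 r=14: -10+21=11 d=1, l++
l=1 r=14: -8+21=13 d=1, r--

l=1, r=13, best |Δ|=1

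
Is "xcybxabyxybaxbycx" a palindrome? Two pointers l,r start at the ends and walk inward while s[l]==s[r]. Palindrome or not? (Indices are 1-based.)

palindrome

l=1 r=17: 'x'=='x', l++,r--
l=2 r=16: 'c'=='c', l++,r--
l=3 r=15: 'y'=='y', l++,r--
l=4 r=14: 'b'=='b', l++,r--
l=5 r=13: 'x'=='x', l++,r--
l=6 r=12: 'a'=='a', l++,r--
l=7 r=11: 'b'=='b', l++,r--
l=8 r=10: 'y'=='y', l++,r--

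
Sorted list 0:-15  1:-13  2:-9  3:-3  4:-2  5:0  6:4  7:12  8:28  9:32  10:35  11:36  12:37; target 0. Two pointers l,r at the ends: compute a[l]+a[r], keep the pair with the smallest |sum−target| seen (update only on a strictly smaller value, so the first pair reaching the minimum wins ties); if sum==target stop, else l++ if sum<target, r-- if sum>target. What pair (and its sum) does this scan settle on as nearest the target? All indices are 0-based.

l=0 r=12: -15+37=22 d=22 *, r--
l=0 r=11: -15+36=21 d=21 *, r--
l=0 r=10: -15+35=20 d=20 *, r--
l=0 r=9: -15+32=17 d=17 *, r--
l=0 r=8: -15+28=13 d=13 *, r--
l=0 r=7: -15+12=-3 d=3 *, l++
l=1 r=7: -13+12=-1 d=1 *, l++
l=2 r=7: -9+12=3 d=3, r--
l=2 r=6: -9+4=-5 d=5, l++
l=3 r=6: -3+4=1 d=1, r--
l=3 r=5: -3+0=-3 d=3, l++
l=4 r=5: -2+0=-2 d=2, l++

pair (-13, 12) with sum -1 (|Δ|=1)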